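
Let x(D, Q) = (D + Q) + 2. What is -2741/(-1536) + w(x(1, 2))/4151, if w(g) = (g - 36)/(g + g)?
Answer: 56865647/31879680 ≈ 1.7838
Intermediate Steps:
x(D, Q) = 2 + D + Q
w(g) = (-36 + g)/(2*g) (w(g) = (-36 + g)/((2*g)) = (-36 + g)*(1/(2*g)) = (-36 + g)/(2*g))
-2741/(-1536) + w(x(1, 2))/4151 = -2741/(-1536) + ((-36 + (2 + 1 + 2))/(2*(2 + 1 + 2)))/4151 = -2741*(-1/1536) + ((1/2)*(-36 + 5)/5)*(1/4151) = 2741/1536 + ((1/2)*(1/5)*(-31))*(1/4151) = 2741/1536 - 31/10*1/4151 = 2741/1536 - 31/41510 = 56865647/31879680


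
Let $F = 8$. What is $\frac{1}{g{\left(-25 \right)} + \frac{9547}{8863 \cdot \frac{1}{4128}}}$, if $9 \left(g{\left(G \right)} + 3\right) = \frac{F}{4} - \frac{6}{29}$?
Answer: $\frac{2313243}{10279535323} \approx 0.00022503$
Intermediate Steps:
$g{\left(G \right)} = - \frac{731}{261}$ ($g{\left(G \right)} = -3 + \frac{\frac{8}{4} - \frac{6}{29}}{9} = -3 + \frac{8 \cdot \frac{1}{4} - \frac{6}{29}}{9} = -3 + \frac{2 - \frac{6}{29}}{9} = -3 + \frac{1}{9} \cdot \frac{52}{29} = -3 + \frac{52}{261} = - \frac{731}{261}$)
$\frac{1}{g{\left(-25 \right)} + \frac{9547}{8863 \cdot \frac{1}{4128}}} = \frac{1}{- \frac{731}{261} + \frac{9547}{8863 \cdot \frac{1}{4128}}} = \frac{1}{- \frac{731}{261} + \frac{9547}{\frac{8863}{4128}}} = \frac{1}{- \frac{731}{261} + 9547 \cdot \frac{4128}{8863}} = \frac{1}{- \frac{731}{261} + \frac{39410016}{8863}} = \frac{1}{\frac{10279535323}{2313243}} = \frac{2313243}{10279535323}$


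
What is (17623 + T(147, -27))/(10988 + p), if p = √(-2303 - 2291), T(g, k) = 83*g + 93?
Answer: 164363998/60370369 - 29917*I*√4594/120740738 ≈ 2.7226 - 0.016794*I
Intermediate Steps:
T(g, k) = 93 + 83*g
p = I*√4594 (p = √(-4594) = I*√4594 ≈ 67.779*I)
(17623 + T(147, -27))/(10988 + p) = (17623 + (93 + 83*147))/(10988 + I*√4594) = (17623 + (93 + 12201))/(10988 + I*√4594) = (17623 + 12294)/(10988 + I*√4594) = 29917/(10988 + I*√4594)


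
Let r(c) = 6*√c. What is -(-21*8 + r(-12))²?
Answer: -27792 + 4032*I*√3 ≈ -27792.0 + 6983.6*I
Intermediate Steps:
-(-21*8 + r(-12))² = -(-21*8 + 6*√(-12))² = -(-168 + 6*(2*I*√3))² = -(-168 + 12*I*√3)²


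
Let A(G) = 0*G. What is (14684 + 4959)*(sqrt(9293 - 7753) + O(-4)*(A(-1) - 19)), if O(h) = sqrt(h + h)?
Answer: 39286*sqrt(385) - 746434*I*sqrt(2) ≈ 7.7085e+5 - 1.0556e+6*I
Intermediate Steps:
O(h) = sqrt(2)*sqrt(h) (O(h) = sqrt(2*h) = sqrt(2)*sqrt(h))
A(G) = 0
(14684 + 4959)*(sqrt(9293 - 7753) + O(-4)*(A(-1) - 19)) = (14684 + 4959)*(sqrt(9293 - 7753) + (sqrt(2)*sqrt(-4))*(0 - 19)) = 19643*(sqrt(1540) + (sqrt(2)*(2*I))*(-19)) = 19643*(2*sqrt(385) + (2*I*sqrt(2))*(-19)) = 19643*(2*sqrt(385) - 38*I*sqrt(2)) = 39286*sqrt(385) - 746434*I*sqrt(2)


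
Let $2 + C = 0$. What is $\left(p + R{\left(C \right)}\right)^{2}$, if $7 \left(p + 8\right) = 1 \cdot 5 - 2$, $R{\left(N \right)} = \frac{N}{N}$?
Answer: $\frac{2116}{49} \approx 43.184$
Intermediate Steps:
$C = -2$ ($C = -2 + 0 = -2$)
$R{\left(N \right)} = 1$
$p = - \frac{53}{7}$ ($p = -8 + \frac{1 \cdot 5 - 2}{7} = -8 + \frac{5 - 2}{7} = -8 + \frac{1}{7} \cdot 3 = -8 + \frac{3}{7} = - \frac{53}{7} \approx -7.5714$)
$\left(p + R{\left(C \right)}\right)^{2} = \left(- \frac{53}{7} + 1\right)^{2} = \left(- \frac{46}{7}\right)^{2} = \frac{2116}{49}$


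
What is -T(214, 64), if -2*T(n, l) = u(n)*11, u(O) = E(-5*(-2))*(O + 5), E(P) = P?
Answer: 12045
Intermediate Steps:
u(O) = 50 + 10*O (u(O) = (-5*(-2))*(O + 5) = 10*(5 + O) = 50 + 10*O)
T(n, l) = -275 - 55*n (T(n, l) = -(50 + 10*n)*11/2 = -(550 + 110*n)/2 = -275 - 55*n)
-T(214, 64) = -(-275 - 55*214) = -(-275 - 11770) = -1*(-12045) = 12045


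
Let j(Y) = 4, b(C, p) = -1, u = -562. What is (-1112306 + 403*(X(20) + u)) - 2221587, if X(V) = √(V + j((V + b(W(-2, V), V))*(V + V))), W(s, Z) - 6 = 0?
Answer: -3560379 + 806*√6 ≈ -3.5584e+6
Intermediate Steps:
W(s, Z) = 6 (W(s, Z) = 6 + 0 = 6)
X(V) = √(4 + V) (X(V) = √(V + 4) = √(4 + V))
(-1112306 + 403*(X(20) + u)) - 2221587 = (-1112306 + 403*(√(4 + 20) - 562)) - 2221587 = (-1112306 + 403*(√24 - 562)) - 2221587 = (-1112306 + 403*(2*√6 - 562)) - 2221587 = (-1112306 + 403*(-562 + 2*√6)) - 2221587 = (-1112306 + (-226486 + 806*√6)) - 2221587 = (-1338792 + 806*√6) - 2221587 = -3560379 + 806*√6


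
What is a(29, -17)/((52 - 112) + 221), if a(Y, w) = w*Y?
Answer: -493/161 ≈ -3.0621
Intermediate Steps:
a(Y, w) = Y*w
a(29, -17)/((52 - 112) + 221) = (29*(-17))/((52 - 112) + 221) = -493/(-60 + 221) = -493/161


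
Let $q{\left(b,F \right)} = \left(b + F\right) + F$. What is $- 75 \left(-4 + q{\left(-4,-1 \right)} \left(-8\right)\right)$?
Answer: $-3300$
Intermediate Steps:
$q{\left(b,F \right)} = b + 2 F$ ($q{\left(b,F \right)} = \left(F + b\right) + F = b + 2 F$)
$- 75 \left(-4 + q{\left(-4,-1 \right)} \left(-8\right)\right) = - 75 \left(-4 + \left(-4 + 2 \left(-1\right)\right) \left(-8\right)\right) = - 75 \left(-4 + \left(-4 - 2\right) \left(-8\right)\right) = - 75 \left(-4 - -48\right) = - 75 \left(-4 + 48\right) = \left(-75\right) 44 = -3300$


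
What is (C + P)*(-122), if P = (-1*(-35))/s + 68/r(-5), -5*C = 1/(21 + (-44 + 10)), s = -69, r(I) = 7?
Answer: -35323636/31395 ≈ -1125.1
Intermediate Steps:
C = 1/65 (C = -1/(5*(21 + (-44 + 10))) = -1/(5*(21 - 34)) = -⅕/(-13) = -⅕*(-1/13) = 1/65 ≈ 0.015385)
P = 4447/483 (P = -1*(-35)/(-69) + 68/7 = 35*(-1/69) + 68*(⅐) = -35/69 + 68/7 = 4447/483 ≈ 9.2070)
(C + P)*(-122) = (1/65 + 4447/483)*(-122) = (289538/31395)*(-122) = -35323636/31395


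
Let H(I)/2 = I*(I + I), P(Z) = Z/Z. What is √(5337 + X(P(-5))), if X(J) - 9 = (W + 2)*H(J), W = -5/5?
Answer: 5*√214 ≈ 73.144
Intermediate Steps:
P(Z) = 1
H(I) = 4*I² (H(I) = 2*(I*(I + I)) = 2*(I*(2*I)) = 2*(2*I²) = 4*I²)
W = -1 (W = -5*⅕ = -1)
X(J) = 9 + 4*J² (X(J) = 9 + (-1 + 2)*(4*J²) = 9 + 1*(4*J²) = 9 + 4*J²)
√(5337 + X(P(-5))) = √(5337 + (9 + 4*1²)) = √(5337 + (9 + 4*1)) = √(5337 + (9 + 4)) = √(5337 + 13) = √5350 = 5*√214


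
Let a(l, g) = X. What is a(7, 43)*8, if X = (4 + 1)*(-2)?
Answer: -80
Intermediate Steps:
X = -10 (X = 5*(-2) = -10)
a(l, g) = -10
a(7, 43)*8 = -10*8 = -80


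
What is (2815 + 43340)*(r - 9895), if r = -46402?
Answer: -2598388035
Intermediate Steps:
(2815 + 43340)*(r - 9895) = (2815 + 43340)*(-46402 - 9895) = 46155*(-56297) = -2598388035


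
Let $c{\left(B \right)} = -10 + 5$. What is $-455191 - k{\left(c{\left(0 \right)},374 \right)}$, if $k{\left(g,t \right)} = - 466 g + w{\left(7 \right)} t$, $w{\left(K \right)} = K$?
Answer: $-460139$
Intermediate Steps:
$c{\left(B \right)} = -5$
$k{\left(g,t \right)} = - 466 g + 7 t$
$-455191 - k{\left(c{\left(0 \right)},374 \right)} = -455191 - \left(\left(-466\right) \left(-5\right) + 7 \cdot 374\right) = -455191 - \left(2330 + 2618\right) = -455191 - 4948 = -460139$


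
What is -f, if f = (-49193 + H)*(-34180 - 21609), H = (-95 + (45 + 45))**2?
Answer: -2743033552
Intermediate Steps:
H = 25 (H = (-95 + 90)**2 = (-5)**2 = 25)
f = 2743033552 (f = (-49193 + 25)*(-34180 - 21609) = -49168*(-55789) = 2743033552)
-f = -1*2743033552 = -2743033552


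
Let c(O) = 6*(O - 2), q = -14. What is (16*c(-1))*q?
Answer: 4032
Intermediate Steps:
c(O) = -12 + 6*O (c(O) = 6*(-2 + O) = -12 + 6*O)
(16*c(-1))*q = (16*(-12 + 6*(-1)))*(-14) = (16*(-12 - 6))*(-14) = (16*(-18))*(-14) = -288*(-14) = 4032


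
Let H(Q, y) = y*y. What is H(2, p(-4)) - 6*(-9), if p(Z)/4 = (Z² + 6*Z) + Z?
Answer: 2358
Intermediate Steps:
p(Z) = 4*Z² + 28*Z (p(Z) = 4*((Z² + 6*Z) + Z) = 4*(Z² + 7*Z) = 4*Z² + 28*Z)
H(Q, y) = y²
H(2, p(-4)) - 6*(-9) = (4*(-4)*(7 - 4))² - 6*(-9) = (4*(-4)*3)² + 54 = (-48)² + 54 = 2304 + 54 = 2358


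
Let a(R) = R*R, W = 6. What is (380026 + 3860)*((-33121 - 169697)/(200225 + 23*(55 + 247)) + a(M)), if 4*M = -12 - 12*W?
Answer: 1296107093274/7673 ≈ 1.6892e+8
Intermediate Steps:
M = -21 (M = (-12 - 12*6)/4 = (-12 - 72)/4 = (¼)*(-84) = -21)
a(R) = R²
(380026 + 3860)*((-33121 - 169697)/(200225 + 23*(55 + 247)) + a(M)) = (380026 + 3860)*((-33121 - 169697)/(200225 + 23*(55 + 247)) + (-21)²) = 383886*(-202818/(200225 + 23*302) + 441) = 383886*(-202818/(200225 + 6946) + 441) = 383886*(-202818/207171 + 441) = 383886*(-202818*1/207171 + 441) = 383886*(-67606/69057 + 441) = 383886*(30386531/69057) = 1296107093274/7673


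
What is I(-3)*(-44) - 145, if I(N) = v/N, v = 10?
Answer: 5/3 ≈ 1.6667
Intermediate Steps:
I(N) = 10/N
I(-3)*(-44) - 145 = (10/(-3))*(-44) - 145 = (10*(-⅓))*(-44) - 145 = -10/3*(-44) - 145 = 440/3 - 145 = 5/3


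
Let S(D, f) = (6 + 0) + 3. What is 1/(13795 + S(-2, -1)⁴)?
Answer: 1/20356 ≈ 4.9126e-5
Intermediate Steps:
S(D, f) = 9 (S(D, f) = 6 + 3 = 9)
1/(13795 + S(-2, -1)⁴) = 1/(13795 + 9⁴) = 1/(13795 + 6561) = 1/20356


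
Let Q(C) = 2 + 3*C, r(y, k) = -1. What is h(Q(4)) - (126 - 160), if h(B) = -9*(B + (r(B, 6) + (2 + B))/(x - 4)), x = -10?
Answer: -1153/14 ≈ -82.357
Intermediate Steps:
h(B) = 9/14 - 117*B/14 (h(B) = -9*(B + (-1 + (2 + B))/(-10 - 4)) = -9*(B + (1 + B)/(-14)) = -9*(B + (1 + B)*(-1/14)) = -9*(B + (-1/14 - B/14)) = -9*(-1/14 + 13*B/14) = 9/14 - 117*B/14)
h(Q(4)) - (126 - 160) = (9/14 - 117*(2 + 3*4)/14) - (126 - 160) = (9/14 - 117*(2 + 12)/14) - 1*(-34) = (9/14 - 117/14*14) + 34 = (9/14 - 117) + 34 = -1629/14 + 34 = -1153/14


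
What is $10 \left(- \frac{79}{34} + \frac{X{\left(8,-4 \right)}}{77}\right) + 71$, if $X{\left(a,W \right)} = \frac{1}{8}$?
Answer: $\frac{250181}{5236} \approx 47.781$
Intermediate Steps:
$X{\left(a,W \right)} = \frac{1}{8}$
$10 \left(- \frac{79}{34} + \frac{X{\left(8,-4 \right)}}{77}\right) + 71 = 10 \left(- \frac{79}{34} + \frac{1}{8 \cdot 77}\right) + 71 = 10 \left(\left(-79\right) \frac{1}{34} + \frac{1}{8} \cdot \frac{1}{77}\right) + 71 = 10 \left(- \frac{79}{34} + \frac{1}{616}\right) + 71 = 10 \left(- \frac{24315}{10472}\right) + 71 = - \frac{121575}{5236} + 71 = \frac{250181}{5236}$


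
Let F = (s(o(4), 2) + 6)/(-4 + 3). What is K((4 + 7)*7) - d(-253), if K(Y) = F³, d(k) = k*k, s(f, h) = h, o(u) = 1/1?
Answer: -64521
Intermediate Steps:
o(u) = 1
d(k) = k²
F = -8 (F = (2 + 6)/(-4 + 3) = 8/(-1) = 8*(-1) = -8)
K(Y) = -512 (K(Y) = (-8)³ = -512)
K((4 + 7)*7) - d(-253) = -512 - 1*(-253)² = -512 - 1*64009 = -512 - 64009 = -64521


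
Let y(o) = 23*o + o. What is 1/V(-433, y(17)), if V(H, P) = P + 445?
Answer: 1/853 ≈ 0.0011723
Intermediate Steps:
y(o) = 24*o
V(H, P) = 445 + P
1/V(-433, y(17)) = 1/(445 + 24*17) = 1/(445 + 408) = 1/853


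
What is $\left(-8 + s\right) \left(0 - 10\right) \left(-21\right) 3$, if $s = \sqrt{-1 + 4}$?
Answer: $-5040 + 630 \sqrt{3} \approx -3948.8$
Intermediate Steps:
$s = \sqrt{3} \approx 1.732$
$\left(-8 + s\right) \left(0 - 10\right) \left(-21\right) 3 = \left(-8 + \sqrt{3}\right) \left(0 - 10\right) \left(-21\right) 3 = \left(-8 + \sqrt{3}\right) \left(-10\right) \left(-21\right) 3 = \left(80 - 10 \sqrt{3}\right) \left(-21\right) 3 = \left(-1680 + 210 \sqrt{3}\right) 3 = -5040 + 630 \sqrt{3}$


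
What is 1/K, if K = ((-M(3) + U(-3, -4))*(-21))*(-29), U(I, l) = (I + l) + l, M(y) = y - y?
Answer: -1/6699 ≈ -0.00014928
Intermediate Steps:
M(y) = 0
U(I, l) = I + 2*l
K = -6699 (K = ((-1*0 + (-3 + 2*(-4)))*(-21))*(-29) = ((0 + (-3 - 8))*(-21))*(-29) = ((0 - 11)*(-21))*(-29) = -11*(-21)*(-29) = 231*(-29) = -6699)
1/K = 1/(-6699) = -1/6699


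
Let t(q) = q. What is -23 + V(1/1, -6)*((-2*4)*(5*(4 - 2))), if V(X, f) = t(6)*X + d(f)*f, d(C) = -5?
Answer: -2903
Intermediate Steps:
V(X, f) = -5*f + 6*X (V(X, f) = 6*X - 5*f = -5*f + 6*X)
-23 + V(1/1, -6)*((-2*4)*(5*(4 - 2))) = -23 + (-5*(-6) + 6/1)*((-2*4)*(5*(4 - 2))) = -23 + (30 + 6*1)*(-40*2) = -23 + (30 + 6)*(-8*10) = -23 + 36*(-80) = -23 - 2880 = -2903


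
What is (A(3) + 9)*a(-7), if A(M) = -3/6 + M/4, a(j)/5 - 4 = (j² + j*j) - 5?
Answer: 17945/4 ≈ 4486.3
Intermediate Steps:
a(j) = -5 + 10*j² (a(j) = 20 + 5*((j² + j*j) - 5) = 20 + 5*((j² + j²) - 5) = 20 + 5*(2*j² - 5) = 20 + 5*(-5 + 2*j²) = 20 + (-25 + 10*j²) = -5 + 10*j²)
A(M) = -½ + M/4 (A(M) = -3*⅙ + M*(¼) = -½ + M/4)
(A(3) + 9)*a(-7) = ((-½ + (¼)*3) + 9)*(-5 + 10*(-7)²) = ((-½ + ¾) + 9)*(-5 + 10*49) = (¼ + 9)*(-5 + 490) = (37/4)*485 = 17945/4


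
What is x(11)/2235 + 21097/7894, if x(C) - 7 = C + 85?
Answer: 47964877/17643090 ≈ 2.7186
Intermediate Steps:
x(C) = 92 + C (x(C) = 7 + (C + 85) = 7 + (85 + C) = 92 + C)
x(11)/2235 + 21097/7894 = (92 + 11)/2235 + 21097/7894 = 103*(1/2235) + 21097*(1/7894) = 103/2235 + 21097/7894 = 47964877/17643090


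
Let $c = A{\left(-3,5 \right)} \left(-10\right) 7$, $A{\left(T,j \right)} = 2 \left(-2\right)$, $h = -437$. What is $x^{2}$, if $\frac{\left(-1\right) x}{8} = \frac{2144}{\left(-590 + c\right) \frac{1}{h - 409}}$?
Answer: $\frac{52639320047616}{24025} \approx 2.191 \cdot 10^{9}$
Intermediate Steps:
$A{\left(T,j \right)} = -4$
$c = 280$ ($c = \left(-4\right) \left(-10\right) 7 = 40 \cdot 7 = 280$)
$x = - \frac{7255296}{155}$ ($x = - 8 \frac{2144}{\left(-590 + 280\right) \frac{1}{-437 - 409}} = - 8 \frac{2144}{\left(-310\right) \frac{1}{-846}} = - 8 \frac{2144}{\left(-310\right) \left(- \frac{1}{846}\right)} = - 8 \frac{2144}{\frac{155}{423}} = - 8 \cdot 2144 \cdot \frac{423}{155} = \left(-8\right) \frac{906912}{155} = - \frac{7255296}{155} \approx -46808.0$)
$x^{2} = \left(- \frac{7255296}{155}\right)^{2} = \frac{52639320047616}{24025}$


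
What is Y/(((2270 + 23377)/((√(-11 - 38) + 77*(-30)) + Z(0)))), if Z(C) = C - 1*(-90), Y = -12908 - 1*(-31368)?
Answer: -13660400/8549 + 129220*I/25647 ≈ -1597.9 + 5.0384*I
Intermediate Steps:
Y = 18460 (Y = -12908 + 31368 = 18460)
Z(C) = 90 + C (Z(C) = C + 90 = 90 + C)
Y/(((2270 + 23377)/((√(-11 - 38) + 77*(-30)) + Z(0)))) = 18460/(((2270 + 23377)/((√(-11 - 38) + 77*(-30)) + (90 + 0)))) = 18460/((25647/((√(-49) - 2310) + 90))) = 18460/((25647/((7*I - 2310) + 90))) = 18460/((25647/((-2310 + 7*I) + 90))) = 18460/((25647/(-2220 + 7*I))) = 18460/((25647*((-2220 - 7*I)/4928449))) = 18460/((25647*(-2220 - 7*I)/4928449)) = 18460*(-740/8549 + 7*I/25647) = -13660400/8549 + 129220*I/25647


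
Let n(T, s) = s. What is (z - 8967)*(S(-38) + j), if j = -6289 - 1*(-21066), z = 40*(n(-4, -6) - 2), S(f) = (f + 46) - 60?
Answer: -136751075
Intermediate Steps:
S(f) = -14 + f (S(f) = (46 + f) - 60 = -14 + f)
z = -320 (z = 40*(-6 - 2) = 40*(-8) = -320)
j = 14777 (j = -6289 + 21066 = 14777)
(z - 8967)*(S(-38) + j) = (-320 - 8967)*((-14 - 38) + 14777) = -9287*(-52 + 14777) = -9287*14725 = -136751075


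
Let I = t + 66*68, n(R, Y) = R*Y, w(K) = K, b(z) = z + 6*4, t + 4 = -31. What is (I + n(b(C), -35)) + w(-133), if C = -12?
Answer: 3900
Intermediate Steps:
t = -35 (t = -4 - 31 = -35)
b(z) = 24 + z (b(z) = z + 24 = 24 + z)
I = 4453 (I = -35 + 66*68 = -35 + 4488 = 4453)
(I + n(b(C), -35)) + w(-133) = (4453 + (24 - 12)*(-35)) - 133 = (4453 + 12*(-35)) - 133 = (4453 - 420) - 133 = 4033 - 133 = 3900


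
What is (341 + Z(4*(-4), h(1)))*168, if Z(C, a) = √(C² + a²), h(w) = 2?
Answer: 57288 + 336*√65 ≈ 59997.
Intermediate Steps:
(341 + Z(4*(-4), h(1)))*168 = (341 + √((4*(-4))² + 2²))*168 = (341 + √((-16)² + 4))*168 = (341 + √(256 + 4))*168 = (341 + √260)*168 = (341 + 2*√65)*168 = 57288 + 336*√65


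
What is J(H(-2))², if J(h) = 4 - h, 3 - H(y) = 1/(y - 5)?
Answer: 36/49 ≈ 0.73469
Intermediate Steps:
H(y) = 3 - 1/(-5 + y) (H(y) = 3 - 1/(y - 5) = 3 - 1/(-5 + y))
J(H(-2))² = (4 - (-16 + 3*(-2))/(-5 - 2))² = (4 - (-16 - 6)/(-7))² = (4 - (-1)*(-22)/7)² = (4 - 1*22/7)² = (4 - 22/7)² = (6/7)² = 36/49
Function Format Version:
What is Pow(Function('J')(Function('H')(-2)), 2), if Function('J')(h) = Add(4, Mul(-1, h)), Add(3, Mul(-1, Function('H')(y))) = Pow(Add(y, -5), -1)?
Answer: Rational(36, 49) ≈ 0.73469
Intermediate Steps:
Function('H')(y) = Add(3, Mul(-1, Pow(Add(-5, y), -1))) (Function('H')(y) = Add(3, Mul(-1, Pow(Add(y, -5), -1))) = Add(3, Mul(-1, Pow(Add(-5, y), -1))))
Pow(Function('J')(Function('H')(-2)), 2) = Pow(Add(4, Mul(-1, Mul(Pow(Add(-5, -2), -1), Add(-16, Mul(3, -2))))), 2) = Pow(Add(4, Mul(-1, Mul(Pow(-7, -1), Add(-16, -6)))), 2) = Pow(Add(4, Mul(-1, Mul(Rational(-1, 7), -22))), 2) = Pow(Add(4, Mul(-1, Rational(22, 7))), 2) = Pow(Add(4, Rational(-22, 7)), 2) = Pow(Rational(6, 7), 2) = Rational(36, 49)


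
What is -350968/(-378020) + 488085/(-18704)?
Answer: -44485346557/1767621520 ≈ -25.167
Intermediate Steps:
-350968/(-378020) + 488085/(-18704) = -350968*(-1/378020) + 488085*(-1/18704) = 87742/94505 - 488085/18704 = -44485346557/1767621520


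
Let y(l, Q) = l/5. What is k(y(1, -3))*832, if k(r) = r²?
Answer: 832/25 ≈ 33.280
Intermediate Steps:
y(l, Q) = l/5 (y(l, Q) = l*(⅕) = l/5)
k(y(1, -3))*832 = ((⅕)*1)²*832 = (⅕)²*832 = (1/25)*832 = 832/25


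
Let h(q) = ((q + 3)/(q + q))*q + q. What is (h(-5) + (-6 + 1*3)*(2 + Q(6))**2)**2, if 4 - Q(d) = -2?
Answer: 39204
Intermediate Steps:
Q(d) = 6 (Q(d) = 4 - 1*(-2) = 4 + 2 = 6)
h(q) = 3/2 + 3*q/2 (h(q) = ((3 + q)/((2*q)))*q + q = ((3 + q)*(1/(2*q)))*q + q = ((3 + q)/(2*q))*q + q = (3/2 + q/2) + q = 3/2 + 3*q/2)
(h(-5) + (-6 + 1*3)*(2 + Q(6))**2)**2 = ((3/2 + (3/2)*(-5)) + (-6 + 1*3)*(2 + 6)**2)**2 = ((3/2 - 15/2) + (-6 + 3)*8**2)**2 = (-6 - 3*64)**2 = (-6 - 192)**2 = (-198)**2 = 39204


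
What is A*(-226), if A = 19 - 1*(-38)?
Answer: -12882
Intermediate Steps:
A = 57 (A = 19 + 38 = 57)
A*(-226) = 57*(-226) = -12882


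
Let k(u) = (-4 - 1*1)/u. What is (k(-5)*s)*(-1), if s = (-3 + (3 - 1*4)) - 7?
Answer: 11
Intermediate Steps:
s = -11 (s = (-3 + (3 - 4)) - 7 = (-3 - 1) - 7 = -4 - 7 = -11)
k(u) = -5/u (k(u) = (-4 - 1)/u = -5/u)
(k(-5)*s)*(-1) = (-5/(-5)*(-11))*(-1) = (-5*(-⅕)*(-11))*(-1) = (1*(-11))*(-1) = -11*(-1) = 11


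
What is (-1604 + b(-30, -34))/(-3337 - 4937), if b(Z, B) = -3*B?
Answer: 751/4137 ≈ 0.18153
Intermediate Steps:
(-1604 + b(-30, -34))/(-3337 - 4937) = (-1604 - 3*(-34))/(-3337 - 4937) = (-1604 + 102)/(-8274) = -1502*(-1/8274) = 751/4137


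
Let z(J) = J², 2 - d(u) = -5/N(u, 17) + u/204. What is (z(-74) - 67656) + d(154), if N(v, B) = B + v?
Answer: -361507111/5814 ≈ -62179.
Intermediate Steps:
d(u) = 2 + 5/(17 + u) - u/204 (d(u) = 2 - (-5/(17 + u) + u/204) = 2 + (5/(17 + u) - u/204) = 2 + 5/(17 + u) - u/204)
(z(-74) - 67656) + d(154) = ((-74)² - 67656) + (1020 + (17 + 154)*(408 - 1*154))/(204*(17 + 154)) = (5476 - 67656) + (1/204)*(1020 + 171*(408 - 154))/171 = -62180 + (1/204)*(1/171)*(1020 + 171*254) = -62180 + (1/204)*(1/171)*(1020 + 43434) = -62180 + (1/204)*(1/171)*44454 = -62180 + 7409/5814 = -361507111/5814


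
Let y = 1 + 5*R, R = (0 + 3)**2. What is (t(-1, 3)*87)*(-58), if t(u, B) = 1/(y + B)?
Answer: -5046/49 ≈ -102.98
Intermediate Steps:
R = 9 (R = 3**2 = 9)
y = 46 (y = 1 + 5*9 = 1 + 45 = 46)
t(u, B) = 1/(46 + B)
(t(-1, 3)*87)*(-58) = (87/(46 + 3))*(-58) = (87/49)*(-58) = -5046/49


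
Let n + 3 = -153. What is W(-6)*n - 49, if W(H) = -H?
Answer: -985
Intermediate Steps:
n = -156 (n = -3 - 153 = -156)
W(-6)*n - 49 = -1*(-6)*(-156) - 49 = 6*(-156) - 49 = -936 - 49 = -985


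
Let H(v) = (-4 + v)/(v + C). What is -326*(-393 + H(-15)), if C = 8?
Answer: 890632/7 ≈ 1.2723e+5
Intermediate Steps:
H(v) = (-4 + v)/(8 + v) (H(v) = (-4 + v)/(v + 8) = (-4 + v)/(8 + v))
-326*(-393 + H(-15)) = -326*(-393 + (-4 - 15)/(8 - 15)) = -326*(-393 - 19/(-7)) = -326*(-393 - ⅐*(-19)) = -326*(-393 + 19/7) = -326*(-2732/7) = 890632/7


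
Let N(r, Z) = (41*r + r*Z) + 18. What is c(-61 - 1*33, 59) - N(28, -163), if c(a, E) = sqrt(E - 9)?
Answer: 3398 + 5*sqrt(2) ≈ 3405.1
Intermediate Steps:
c(a, E) = sqrt(-9 + E)
N(r, Z) = 18 + 41*r + Z*r (N(r, Z) = (41*r + Z*r) + 18 = 18 + 41*r + Z*r)
c(-61 - 1*33, 59) - N(28, -163) = sqrt(-9 + 59) - (18 + 41*28 - 163*28) = sqrt(50) - (18 + 1148 - 4564) = 5*sqrt(2) - 1*(-3398) = 5*sqrt(2) + 3398 = 3398 + 5*sqrt(2)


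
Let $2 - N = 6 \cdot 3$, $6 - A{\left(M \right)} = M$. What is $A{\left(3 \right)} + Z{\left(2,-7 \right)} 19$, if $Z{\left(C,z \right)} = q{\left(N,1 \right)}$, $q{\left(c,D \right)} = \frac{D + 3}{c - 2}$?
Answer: $- \frac{11}{9} \approx -1.2222$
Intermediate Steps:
$A{\left(M \right)} = 6 - M$
$N = -16$ ($N = 2 - 6 \cdot 3 = 2 - 18 = -16$)
$q{\left(c,D \right)} = \frac{3 + D}{-2 + c}$
$Z{\left(C,z \right)} = - \frac{2}{9}$ ($Z{\left(C,z \right)} = \frac{3 + 1}{-2 - 16} = \frac{1}{-18} \cdot 4 = \left(- \frac{1}{18}\right) 4 = - \frac{2}{9}$)
$A{\left(3 \right)} + Z{\left(2,-7 \right)} 19 = \left(6 - 3\right) - \frac{38}{9} = 3 - \frac{38}{9} = - \frac{11}{9}$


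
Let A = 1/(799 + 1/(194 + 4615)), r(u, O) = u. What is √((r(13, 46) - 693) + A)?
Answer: I*√2509871348367098/1921196 ≈ 26.077*I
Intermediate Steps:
A = 4809/3842392 (A = 1/(799 + 1/4809) = 1/(3842392/4809) = 4809/3842392 ≈ 0.0012516)
√((r(13, 46) - 693) + A) = √((13 - 693) + 4809/3842392) = √(-680 + 4809/3842392) = √(-2612821751/3842392) = I*√2509871348367098/1921196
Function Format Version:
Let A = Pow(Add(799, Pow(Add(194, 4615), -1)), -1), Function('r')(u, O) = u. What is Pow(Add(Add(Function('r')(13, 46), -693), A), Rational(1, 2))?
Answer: Mul(Rational(1, 1921196), I, Pow(2509871348367098, Rational(1, 2))) ≈ Mul(26.077, I)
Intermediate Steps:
A = Rational(4809, 3842392) (A = Pow(Add(799, Pow(4809, -1)), -1) = Pow(Add(799, Rational(1, 4809)), -1) = Pow(Rational(3842392, 4809), -1) = Rational(4809, 3842392) ≈ 0.0012516)
Pow(Add(Add(Function('r')(13, 46), -693), A), Rational(1, 2)) = Pow(Add(Add(13, -693), Rational(4809, 3842392)), Rational(1, 2)) = Pow(Add(-680, Rational(4809, 3842392)), Rational(1, 2)) = Pow(Rational(-2612821751, 3842392), Rational(1, 2)) = Mul(Rational(1, 1921196), I, Pow(2509871348367098, Rational(1, 2)))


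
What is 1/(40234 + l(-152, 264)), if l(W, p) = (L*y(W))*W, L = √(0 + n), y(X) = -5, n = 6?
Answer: 20117/807654578 - 190*√6/403827289 ≈ 2.3755e-5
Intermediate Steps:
L = √6 (L = √(0 + 6) = √6 ≈ 2.4495)
l(W, p) = -5*W*√6 (l(W, p) = (√6*(-5))*W = (-5*√6)*W = -5*W*√6)
1/(40234 + l(-152, 264)) = 1/(40234 - 5*(-152)*√6) = 1/(40234 + 760*√6)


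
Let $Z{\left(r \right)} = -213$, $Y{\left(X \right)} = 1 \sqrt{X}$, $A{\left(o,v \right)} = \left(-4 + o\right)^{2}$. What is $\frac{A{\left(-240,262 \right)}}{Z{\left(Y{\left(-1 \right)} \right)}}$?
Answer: $- \frac{59536}{213} \approx -279.51$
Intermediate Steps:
$Y{\left(X \right)} = \sqrt{X}$
$\frac{A{\left(-240,262 \right)}}{Z{\left(Y{\left(-1 \right)} \right)}} = \frac{\left(-4 - 240\right)^{2}}{-213} = \left(-244\right)^{2} \left(- \frac{1}{213}\right) = 59536 \left(- \frac{1}{213}\right) = - \frac{59536}{213}$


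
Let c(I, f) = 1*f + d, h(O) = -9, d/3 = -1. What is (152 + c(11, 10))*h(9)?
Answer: -1431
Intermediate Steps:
d = -3 (d = 3*(-1) = -3)
c(I, f) = -3 + f (c(I, f) = 1*f - 3 = f - 3 = -3 + f)
(152 + c(11, 10))*h(9) = (152 + (-3 + 10))*(-9) = (152 + 7)*(-9) = 159*(-9) = -1431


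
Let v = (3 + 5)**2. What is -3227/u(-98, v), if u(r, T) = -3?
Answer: 3227/3 ≈ 1075.7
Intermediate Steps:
v = 64 (v = 8**2 = 64)
-3227/u(-98, v) = -3227/(-3) = -3227*(-1/3) = 3227/3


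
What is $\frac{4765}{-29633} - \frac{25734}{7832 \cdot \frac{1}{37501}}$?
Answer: $- \frac{14298692860051}{116042828} \approx -1.2322 \cdot 10^{5}$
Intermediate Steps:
$\frac{4765}{-29633} - \frac{25734}{7832 \cdot \frac{1}{37501}} = 4765 \left(- \frac{1}{29633}\right) - \frac{25734}{7832 \cdot \frac{1}{37501}} = - \frac{4765}{29633} - \frac{25734}{\frac{7832}{37501}} = - \frac{4765}{29633} - \frac{482525367}{3916} = - \frac{14298692860051}{116042828}$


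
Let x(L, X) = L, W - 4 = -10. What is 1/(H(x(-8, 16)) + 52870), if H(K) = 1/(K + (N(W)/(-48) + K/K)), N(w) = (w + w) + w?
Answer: 53/2802102 ≈ 1.8914e-5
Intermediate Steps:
W = -6 (W = 4 - 10 = -6)
N(w) = 3*w (N(w) = 2*w + w = 3*w)
H(K) = 1/(11/8 + K) (H(K) = 1/(K + ((3*(-6))/(-48) + K/K)) = 1/(K + (-18*(-1/48) + 1)) = 1/(K + (3/8 + 1)) = 1/(K + 11/8) = 1/(11/8 + K))
1/(H(x(-8, 16)) + 52870) = 1/(8/(11 + 8*(-8)) + 52870) = 1/(8/(11 - 64) + 52870) = 1/(8/(-53) + 52870) = 1/(8*(-1/53) + 52870) = 1/(-8/53 + 52870) = 1/(2802102/53) = 53/2802102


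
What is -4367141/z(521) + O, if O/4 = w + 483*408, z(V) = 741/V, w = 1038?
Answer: -1688106133/741 ≈ -2.2781e+6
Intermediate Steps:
O = 792408 (O = 4*(1038 + 483*408) = 4*(1038 + 197064) = 4*198102 = 792408)
-4367141/z(521) + O = -4367141/(741/521) + 792408 = -4367141/(741*(1/521)) + 792408 = -4367141/741/521 + 792408 = -4367141*521/741 + 792408 = -2275280461/741 + 792408 = -1688106133/741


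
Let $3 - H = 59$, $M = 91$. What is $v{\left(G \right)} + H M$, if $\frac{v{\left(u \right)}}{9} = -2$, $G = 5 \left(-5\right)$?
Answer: $-5114$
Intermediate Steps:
$G = -25$
$v{\left(u \right)} = -18$ ($v{\left(u \right)} = 9 \left(-2\right) = -18$)
$H = -56$ ($H = 3 - 59 = -56$)
$v{\left(G \right)} + H M = -18 - 5096 = -5114$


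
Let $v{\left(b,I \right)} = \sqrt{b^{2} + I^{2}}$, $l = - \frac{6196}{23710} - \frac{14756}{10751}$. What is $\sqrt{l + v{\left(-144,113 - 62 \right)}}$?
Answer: $\frac{\sqrt{-26540704328126690 + 48732881922423075 \sqrt{2593}}}{127453105} \approx 12.294$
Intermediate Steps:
$l = - \frac{208238978}{127453105}$ ($l = \left(-6196\right) \frac{1}{23710} - \frac{14756}{10751} = - \frac{3098}{11855} - \frac{14756}{10751} = - \frac{208238978}{127453105} \approx -1.6338$)
$v{\left(b,I \right)} = \sqrt{I^{2} + b^{2}}$
$\sqrt{l + v{\left(-144,113 - 62 \right)}} = \sqrt{- \frac{208238978}{127453105} + \sqrt{\left(113 - 62\right)^{2} + \left(-144\right)^{2}}} = \sqrt{- \frac{208238978}{127453105} + \sqrt{\left(113 - 62\right)^{2} + 20736}} = \sqrt{- \frac{208238978}{127453105} + \sqrt{51^{2} + 20736}} = \sqrt{- \frac{208238978}{127453105} + \sqrt{2601 + 20736}} = \sqrt{- \frac{208238978}{127453105} + \sqrt{23337}} = \sqrt{- \frac{208238978}{127453105} + 3 \sqrt{2593}}$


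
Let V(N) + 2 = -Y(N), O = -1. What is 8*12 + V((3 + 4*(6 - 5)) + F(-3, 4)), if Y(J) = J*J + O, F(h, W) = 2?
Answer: 14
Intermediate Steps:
Y(J) = -1 + J² (Y(J) = J*J - 1 = J² - 1 = -1 + J²)
V(N) = -1 - N² (V(N) = -2 - (-1 + N²) = -2 + (1 - N²) = -1 - N²)
8*12 + V((3 + 4*(6 - 5)) + F(-3, 4)) = 8*12 + (-1 - ((3 + 4*(6 - 5)) + 2)²) = 96 + (-1 - ((3 + 4*1) + 2)²) = 96 + (-1 - ((3 + 4) + 2)²) = 96 + (-1 - (7 + 2)²) = 96 + (-1 - 1*9²) = 96 + (-1 - 1*81) = 96 + (-1 - 81) = 96 - 82 = 14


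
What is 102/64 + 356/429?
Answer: 33271/13728 ≈ 2.4236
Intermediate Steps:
102/64 + 356/429 = 102*(1/64) + 356*(1/429) = 51/32 + 356/429 = 33271/13728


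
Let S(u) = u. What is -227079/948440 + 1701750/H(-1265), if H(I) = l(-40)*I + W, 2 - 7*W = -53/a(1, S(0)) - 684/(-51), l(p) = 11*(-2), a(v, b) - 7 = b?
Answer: 446401447415431/7328890844840 ≈ 60.910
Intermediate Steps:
a(v, b) = 7 + b
l(p) = -22
W = -457/833 (W = 2/7 - (-53/(7 + 0) - 684/(-51))/7 = 2/7 - (-53/7 - 684*(-1/51))/7 = 2/7 - (-53*⅐ + 228/17)/7 = 2/7 - (-53/7 + 228/17)/7 = 2/7 - ⅐*695/119 = 2/7 - 695/833 = -457/833 ≈ -0.54862)
H(I) = -457/833 - 22*I (H(I) = -22*I - 457/833 = -457/833 - 22*I)
-227079/948440 + 1701750/H(-1265) = -227079/948440 + 1701750/(-457/833 - 22*(-1265)) = -227079*1/948440 + 1701750/(-457/833 + 27830) = -227079/948440 + 1701750/(23181933/833) = -227079/948440 + 1701750*(833/23181933) = -227079/948440 + 472519250/7727311 = 446401447415431/7328890844840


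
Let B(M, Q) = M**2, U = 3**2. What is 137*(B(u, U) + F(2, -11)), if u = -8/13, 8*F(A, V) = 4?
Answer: 40689/338 ≈ 120.38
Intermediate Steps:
F(A, V) = 1/2 (F(A, V) = (1/8)*4 = 1/2)
u = -8/13 (u = -8*1/13 = -8/13 ≈ -0.61539)
U = 9
137*(B(u, U) + F(2, -11)) = 137*((-8/13)**2 + 1/2) = 137*(64/169 + 1/2) = 137*(297/338) = 40689/338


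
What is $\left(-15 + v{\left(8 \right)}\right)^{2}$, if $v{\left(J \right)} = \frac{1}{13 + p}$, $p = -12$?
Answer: $196$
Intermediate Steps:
$v{\left(J \right)} = 1$ ($v{\left(J \right)} = \frac{1}{13 - 12} = 1^{-1} = 1$)
$\left(-15 + v{\left(8 \right)}\right)^{2} = \left(-15 + 1\right)^{2} = \left(-14\right)^{2} = 196$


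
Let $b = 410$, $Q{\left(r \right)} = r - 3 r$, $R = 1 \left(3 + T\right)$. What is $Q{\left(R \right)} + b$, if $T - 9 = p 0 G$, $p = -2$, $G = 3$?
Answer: $386$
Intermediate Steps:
$T = 9$ ($T = 9 + \left(-2\right) 0 \cdot 3 = 9 + 0 \cdot 3 = 9 + 0 = 9$)
$R = 12$ ($R = 1 \left(3 + 9\right) = 1 \cdot 12 = 12$)
$Q{\left(r \right)} = - 2 r$
$Q{\left(R \right)} + b = \left(-2\right) 12 + 410 = -24 + 410 = 386$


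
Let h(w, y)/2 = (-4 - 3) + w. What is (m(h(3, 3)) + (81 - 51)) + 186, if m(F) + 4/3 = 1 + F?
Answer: 623/3 ≈ 207.67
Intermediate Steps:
h(w, y) = -14 + 2*w (h(w, y) = 2*((-4 - 3) + w) = 2*(-7 + w) = -14 + 2*w)
m(F) = -1/3 + F (m(F) = -4/3 + (1 + F) = -1/3 + F)
(m(h(3, 3)) + (81 - 51)) + 186 = ((-1/3 + (-14 + 2*3)) + (81 - 51)) + 186 = ((-1/3 + (-14 + 6)) + 30) + 186 = ((-1/3 - 8) + 30) + 186 = (-25/3 + 30) + 186 = 65/3 + 186 = 623/3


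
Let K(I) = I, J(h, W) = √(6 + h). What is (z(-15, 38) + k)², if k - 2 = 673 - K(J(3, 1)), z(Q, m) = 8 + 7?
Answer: 471969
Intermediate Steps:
z(Q, m) = 15
k = 672 (k = 2 + (673 - √(6 + 3)) = 2 + (673 - √9) = 2 + (673 - 1*3) = 2 + (673 - 3) = 2 + 670 = 672)
(z(-15, 38) + k)² = (15 + 672)² = 687² = 471969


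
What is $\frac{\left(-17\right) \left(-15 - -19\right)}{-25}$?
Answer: $\frac{68}{25} \approx 2.72$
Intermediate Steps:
$\frac{\left(-17\right) \left(-15 - -19\right)}{-25} = - 17 \left(-15 + 19\right) \left(- \frac{1}{25}\right) = \left(-17\right) 4 \left(- \frac{1}{25}\right) = \left(-68\right) \left(- \frac{1}{25}\right) = \frac{68}{25}$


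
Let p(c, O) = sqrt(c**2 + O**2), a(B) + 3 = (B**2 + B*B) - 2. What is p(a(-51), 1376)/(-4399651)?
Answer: -sqrt(28902185)/4399651 ≈ -0.0012219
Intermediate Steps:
a(B) = -5 + 2*B**2 (a(B) = -3 + ((B**2 + B*B) - 2) = -3 + ((B**2 + B**2) - 2) = -3 + (2*B**2 - 2) = -3 + (-2 + 2*B**2) = -5 + 2*B**2)
p(c, O) = sqrt(O**2 + c**2)
p(a(-51), 1376)/(-4399651) = sqrt(1376**2 + (-5 + 2*(-51)**2)**2)/(-4399651) = sqrt(1893376 + (-5 + 2*2601)**2)*(-1/4399651) = sqrt(1893376 + (-5 + 5202)**2)*(-1/4399651) = sqrt(1893376 + 5197**2)*(-1/4399651) = sqrt(1893376 + 27008809)*(-1/4399651) = sqrt(28902185)*(-1/4399651) = -sqrt(28902185)/4399651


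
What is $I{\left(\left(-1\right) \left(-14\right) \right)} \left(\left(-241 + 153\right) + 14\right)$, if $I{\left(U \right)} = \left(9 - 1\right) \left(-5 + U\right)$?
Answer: $-5328$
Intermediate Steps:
$I{\left(U \right)} = -40 + 8 U$ ($I{\left(U \right)} = 8 \left(-5 + U\right) = -40 + 8 U$)
$I{\left(\left(-1\right) \left(-14\right) \right)} \left(\left(-241 + 153\right) + 14\right) = \left(-40 + 8 \left(\left(-1\right) \left(-14\right)\right)\right) \left(\left(-241 + 153\right) + 14\right) = \left(-40 + 8 \cdot 14\right) \left(-88 + 14\right) = \left(-40 + 112\right) \left(-74\right) = 72 \left(-74\right) = -5328$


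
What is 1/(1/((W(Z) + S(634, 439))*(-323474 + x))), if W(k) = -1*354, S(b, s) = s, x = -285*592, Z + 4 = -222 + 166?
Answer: -41836490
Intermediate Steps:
Z = -60 (Z = -4 + (-222 + 166) = -4 - 56 = -60)
x = -168720
W(k) = -354
1/(1/((W(Z) + S(634, 439))*(-323474 + x))) = 1/(1/((-354 + 439)*(-323474 - 168720))) = 1/(1/(85*(-492194))) = 1/(1/(-41836490)) = 1/(-1/41836490) = -41836490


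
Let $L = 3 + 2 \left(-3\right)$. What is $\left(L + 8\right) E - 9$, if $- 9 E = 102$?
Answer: $- \frac{197}{3} \approx -65.667$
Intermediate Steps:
$E = - \frac{34}{3}$ ($E = \left(- \frac{1}{9}\right) 102 = - \frac{34}{3} \approx -11.333$)
$L = -3$ ($L = 3 - 6 = -3$)
$\left(L + 8\right) E - 9 = \left(-3 + 8\right) \left(- \frac{34}{3}\right) - 9 = 5 \left(- \frac{34}{3}\right) - 9 = - \frac{170}{3} - 9 = - \frac{197}{3}$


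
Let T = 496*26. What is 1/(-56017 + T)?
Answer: -1/43121 ≈ -2.3191e-5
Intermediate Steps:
T = 12896
1/(-56017 + T) = 1/(-56017 + 12896) = 1/(-43121) = -1/43121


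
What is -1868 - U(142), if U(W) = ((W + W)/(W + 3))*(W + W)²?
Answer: -23177164/145 ≈ -1.5984e+5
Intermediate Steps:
U(W) = 8*W³/(3 + W) (U(W) = ((2*W)/(3 + W))*(2*W)² = (2*W/(3 + W))*(4*W²) = 8*W³/(3 + W))
-1868 - U(142) = -1868 - 8*142³/(3 + 142) = -1868 - 8*2863288/145 = -1868 - 1*22906304/145 = -1868 - 22906304/145 = -23177164/145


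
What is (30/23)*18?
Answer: 540/23 ≈ 23.478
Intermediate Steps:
(30/23)*18 = 540/23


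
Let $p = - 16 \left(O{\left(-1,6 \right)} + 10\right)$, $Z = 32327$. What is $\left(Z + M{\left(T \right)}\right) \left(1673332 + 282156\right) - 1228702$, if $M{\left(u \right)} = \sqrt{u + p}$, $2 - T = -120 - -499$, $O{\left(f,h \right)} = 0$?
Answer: $63213831874 + 1955488 i \sqrt{537} \approx 6.3214 \cdot 10^{10} + 4.5315 \cdot 10^{7} i$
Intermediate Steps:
$T = -377$ ($T = 2 - \left(-120 - -499\right) = 2 - \left(-120 + 499\right) = 2 - 379 = -377$)
$p = -160$ ($p = - 16 \left(0 + 10\right) = \left(-16\right) 10 = -160$)
$M{\left(u \right)} = \sqrt{-160 + u}$ ($M{\left(u \right)} = \sqrt{u - 160} = \sqrt{-160 + u}$)
$\left(Z + M{\left(T \right)}\right) \left(1673332 + 282156\right) - 1228702 = \left(32327 + \sqrt{-160 - 377}\right) \left(1673332 + 282156\right) - 1228702 = \left(32327 + \sqrt{-537}\right) 1955488 - 1228702 = \left(32327 + i \sqrt{537}\right) 1955488 - 1228702 = \left(63215060576 + 1955488 i \sqrt{537}\right) - 1228702 = 63213831874 + 1955488 i \sqrt{537}$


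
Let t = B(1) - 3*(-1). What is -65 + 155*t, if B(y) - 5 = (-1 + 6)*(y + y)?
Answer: 2725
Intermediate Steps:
B(y) = 5 + 10*y (B(y) = 5 + (-1 + 6)*(y + y) = 5 + 5*(2*y) = 5 + 10*y)
t = 18 (t = (5 + 10*1) - 3*(-1) = (5 + 10) + 3 = 15 + 3 = 18)
-65 + 155*t = -65 + 155*18 = -65 + 2790 = 2725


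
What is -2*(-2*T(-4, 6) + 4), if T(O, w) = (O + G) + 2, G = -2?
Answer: -24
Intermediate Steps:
T(O, w) = O (T(O, w) = (O - 2) + 2 = (-2 + O) + 2 = O)
-2*(-2*T(-4, 6) + 4) = -2*(-2*(-4) + 4) = -2*(8 + 4) = -2*12 = -24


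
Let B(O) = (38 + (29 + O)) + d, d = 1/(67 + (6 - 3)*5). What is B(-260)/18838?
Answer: -15825/1544716 ≈ -0.010245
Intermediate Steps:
d = 1/82 (d = 1/(67 + 3*5) = 1/(67 + 15) = 1/82 ≈ 0.012195)
B(O) = 5495/82 + O (B(O) = (38 + (29 + O)) + 1/82 = (67 + O) + 1/82 = 5495/82 + O)
B(-260)/18838 = (5495/82 - 260)/18838 = -15825/82*1/18838 = -15825/1544716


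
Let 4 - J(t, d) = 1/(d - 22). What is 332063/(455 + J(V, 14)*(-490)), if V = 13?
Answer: -1328252/6265 ≈ -212.01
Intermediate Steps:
J(t, d) = 4 - 1/(-22 + d) (J(t, d) = 4 - 1/(d - 22) = 4 - 1/(-22 + d))
332063/(455 + J(V, 14)*(-490)) = 332063/(455 + ((-89 + 4*14)/(-22 + 14))*(-490)) = 332063/(455 + ((-89 + 56)/(-8))*(-490)) = 332063/(455 - 1/8*(-33)*(-490)) = 332063/(455 + (33/8)*(-490)) = 332063/(455 - 8085/4) = 332063/(-6265/4) = 332063*(-4/6265) = -1328252/6265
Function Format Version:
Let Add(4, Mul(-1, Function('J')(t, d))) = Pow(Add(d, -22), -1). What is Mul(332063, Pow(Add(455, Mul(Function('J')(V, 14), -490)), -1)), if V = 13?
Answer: Rational(-1328252, 6265) ≈ -212.01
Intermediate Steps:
Function('J')(t, d) = Add(4, Mul(-1, Pow(Add(-22, d), -1))) (Function('J')(t, d) = Add(4, Mul(-1, Pow(Add(d, -22), -1))) = Add(4, Mul(-1, Pow(Add(-22, d), -1))))
Mul(332063, Pow(Add(455, Mul(Function('J')(V, 14), -490)), -1)) = Mul(332063, Pow(Add(455, Mul(Mul(Pow(Add(-22, 14), -1), Add(-89, Mul(4, 14))), -490)), -1)) = Mul(332063, Pow(Add(455, Mul(Mul(Pow(-8, -1), Add(-89, 56)), -490)), -1)) = Mul(332063, Pow(Add(455, Mul(Mul(Rational(-1, 8), -33), -490)), -1)) = Mul(332063, Pow(Add(455, Mul(Rational(33, 8), -490)), -1)) = Mul(332063, Pow(Add(455, Rational(-8085, 4)), -1)) = Mul(332063, Pow(Rational(-6265, 4), -1)) = Mul(332063, Rational(-4, 6265)) = Rational(-1328252, 6265)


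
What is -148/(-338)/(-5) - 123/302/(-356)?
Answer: -7851953/90847640 ≈ -0.086430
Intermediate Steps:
-148/(-338)/(-5) - 123/302/(-356) = -148*(-1/338)*(-⅕) - 123*1/302*(-1/356) = (74/169)*(-⅕) - 123/302*(-1/356) = -74/845 + 123/107512 = -7851953/90847640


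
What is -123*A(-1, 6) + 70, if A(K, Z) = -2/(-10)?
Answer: 227/5 ≈ 45.400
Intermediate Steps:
A(K, Z) = ⅕ (A(K, Z) = -2*(-⅒) = ⅕)
-123*A(-1, 6) + 70 = -123*⅕ + 70 = -123/5 + 70 = 227/5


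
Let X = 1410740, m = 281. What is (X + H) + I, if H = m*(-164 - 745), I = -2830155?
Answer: -1674844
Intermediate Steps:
H = -255429 (H = 281*(-164 - 745) = 281*(-909) = -255429)
(X + H) + I = (1410740 - 255429) - 2830155 = 1155311 - 2830155 = -1674844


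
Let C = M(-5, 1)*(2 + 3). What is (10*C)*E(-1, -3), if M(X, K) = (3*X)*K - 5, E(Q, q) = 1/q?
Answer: 1000/3 ≈ 333.33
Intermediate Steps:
M(X, K) = -5 + 3*K*X (M(X, K) = 3*K*X - 5 = -5 + 3*K*X)
C = -100 (C = (-5 + 3*1*(-5))*(2 + 3) = (-5 - 15)*5 = -20*5 = -100)
(10*C)*E(-1, -3) = (10*(-100))/(-3) = -1000*(-1/3) = 1000/3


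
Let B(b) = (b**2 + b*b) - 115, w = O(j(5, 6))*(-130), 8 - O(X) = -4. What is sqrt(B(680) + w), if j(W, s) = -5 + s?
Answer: 25*sqrt(1477) ≈ 960.79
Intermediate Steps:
O(X) = 12 (O(X) = 8 - 1*(-4) = 8 + 4 = 12)
w = -1560 (w = 12*(-130) = -1560)
B(b) = -115 + 2*b**2 (B(b) = (b**2 + b**2) - 115 = 2*b**2 - 115 = -115 + 2*b**2)
sqrt(B(680) + w) = sqrt((-115 + 2*680**2) - 1560) = sqrt((-115 + 2*462400) - 1560) = sqrt((-115 + 924800) - 1560) = sqrt(924685 - 1560) = sqrt(923125) = 25*sqrt(1477)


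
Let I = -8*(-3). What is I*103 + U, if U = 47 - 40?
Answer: 2479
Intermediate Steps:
I = 24
U = 7
I*103 + U = 24*103 + 7 = 2472 + 7 = 2479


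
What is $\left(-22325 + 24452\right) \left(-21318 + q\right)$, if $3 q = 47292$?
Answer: $-11813358$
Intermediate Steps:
$q = 15764$ ($q = \frac{1}{3} \cdot 47292 = 15764$)
$\left(-22325 + 24452\right) \left(-21318 + q\right) = \left(-22325 + 24452\right) \left(-21318 + 15764\right) = 2127 \left(-5554\right) = -11813358$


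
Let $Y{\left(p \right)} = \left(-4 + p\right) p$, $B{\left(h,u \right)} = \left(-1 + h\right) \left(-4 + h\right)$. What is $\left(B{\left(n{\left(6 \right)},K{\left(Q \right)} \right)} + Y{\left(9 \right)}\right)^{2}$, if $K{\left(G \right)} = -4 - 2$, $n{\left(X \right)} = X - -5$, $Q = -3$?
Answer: $13225$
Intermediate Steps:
$n{\left(X \right)} = 5 + X$ ($n{\left(X \right)} = X + 5 = 5 + X$)
$K{\left(G \right)} = -6$
$Y{\left(p \right)} = p \left(-4 + p\right)$
$\left(B{\left(n{\left(6 \right)},K{\left(Q \right)} \right)} + Y{\left(9 \right)}\right)^{2} = \left(\left(4 + \left(5 + 6\right)^{2} - 5 \left(5 + 6\right)\right) + 9 \left(-4 + 9\right)\right)^{2} = \left(\left(4 + 11^{2} - 55\right) + 9 \cdot 5\right)^{2} = \left(\left(4 + 121 - 55\right) + 45\right)^{2} = \left(70 + 45\right)^{2} = 115^{2} = 13225$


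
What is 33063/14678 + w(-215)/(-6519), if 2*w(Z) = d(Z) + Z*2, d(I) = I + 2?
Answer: 2686057/1166901 ≈ 2.3019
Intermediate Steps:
d(I) = 2 + I
w(Z) = 1 + 3*Z/2 (w(Z) = ((2 + Z) + Z*2)/2 = ((2 + Z) + 2*Z)/2 = (2 + 3*Z)/2 = 1 + 3*Z/2)
33063/14678 + w(-215)/(-6519) = 33063/14678 + (1 + (3/2)*(-215))/(-6519) = 33063*(1/14678) + (1 - 645/2)*(-1/6519) = 33063/14678 - 643/2*(-1/6519) = 33063/14678 + 643/13038 = 2686057/1166901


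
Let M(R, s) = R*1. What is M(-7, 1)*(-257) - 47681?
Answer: -45882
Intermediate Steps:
M(R, s) = R
M(-7, 1)*(-257) - 47681 = -7*(-257) - 47681 = 1799 - 47681 = -45882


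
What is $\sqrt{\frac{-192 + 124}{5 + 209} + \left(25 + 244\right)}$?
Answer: $\frac{37 \sqrt{2247}}{107} \approx 16.392$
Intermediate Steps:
$\sqrt{\frac{-192 + 124}{5 + 209} + \left(25 + 244\right)} = \sqrt{- \frac{68}{214} + 269} = \sqrt{\left(-68\right) \frac{1}{214} + 269} = \sqrt{- \frac{34}{107} + 269} = \sqrt{\frac{28749}{107}} = \frac{37 \sqrt{2247}}{107}$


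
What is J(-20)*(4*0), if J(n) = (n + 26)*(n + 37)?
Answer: 0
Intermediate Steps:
J(n) = (26 + n)*(37 + n)
J(-20)*(4*0) = (962 + (-20)**2 + 63*(-20))*(4*0) = (962 + 400 - 1260)*0 = 102*0 = 0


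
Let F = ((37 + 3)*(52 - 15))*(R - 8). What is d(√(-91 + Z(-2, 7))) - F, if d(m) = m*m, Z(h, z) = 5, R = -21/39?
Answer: 163162/13 ≈ 12551.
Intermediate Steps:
R = -7/13 (R = -21*1/39 = -7/13 ≈ -0.53846)
F = -164280/13 (F = ((37 + 3)*(52 - 15))*(-7/13 - 8) = (40*37)*(-111/13) = 1480*(-111/13) = -164280/13 ≈ -12637.)
d(m) = m²
d(√(-91 + Z(-2, 7))) - F = (√(-91 + 5))² - 1*(-164280/13) = (√(-86))² + 164280/13 = (I*√86)² + 164280/13 = -86 + 164280/13 = 163162/13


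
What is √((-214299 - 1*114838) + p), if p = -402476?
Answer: I*√731613 ≈ 855.34*I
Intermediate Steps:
√((-214299 - 1*114838) + p) = √((-214299 - 1*114838) - 402476) = √((-214299 - 114838) - 402476) = √(-329137 - 402476) = √(-731613) = I*√731613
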